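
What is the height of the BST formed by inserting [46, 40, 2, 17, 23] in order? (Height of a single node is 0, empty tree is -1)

Insertion order: [46, 40, 2, 17, 23]
Tree (level-order array): [46, 40, None, 2, None, None, 17, None, 23]
Compute height bottom-up (empty subtree = -1):
  height(23) = 1 + max(-1, -1) = 0
  height(17) = 1 + max(-1, 0) = 1
  height(2) = 1 + max(-1, 1) = 2
  height(40) = 1 + max(2, -1) = 3
  height(46) = 1 + max(3, -1) = 4
Height = 4


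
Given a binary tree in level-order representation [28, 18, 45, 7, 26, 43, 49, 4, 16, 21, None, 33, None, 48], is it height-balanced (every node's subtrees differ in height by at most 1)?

Tree (level-order array): [28, 18, 45, 7, 26, 43, 49, 4, 16, 21, None, 33, None, 48]
Definition: a tree is height-balanced if, at every node, |h(left) - h(right)| <= 1 (empty subtree has height -1).
Bottom-up per-node check:
  node 4: h_left=-1, h_right=-1, diff=0 [OK], height=0
  node 16: h_left=-1, h_right=-1, diff=0 [OK], height=0
  node 7: h_left=0, h_right=0, diff=0 [OK], height=1
  node 21: h_left=-1, h_right=-1, diff=0 [OK], height=0
  node 26: h_left=0, h_right=-1, diff=1 [OK], height=1
  node 18: h_left=1, h_right=1, diff=0 [OK], height=2
  node 33: h_left=-1, h_right=-1, diff=0 [OK], height=0
  node 43: h_left=0, h_right=-1, diff=1 [OK], height=1
  node 48: h_left=-1, h_right=-1, diff=0 [OK], height=0
  node 49: h_left=0, h_right=-1, diff=1 [OK], height=1
  node 45: h_left=1, h_right=1, diff=0 [OK], height=2
  node 28: h_left=2, h_right=2, diff=0 [OK], height=3
All nodes satisfy the balance condition.
Result: Balanced


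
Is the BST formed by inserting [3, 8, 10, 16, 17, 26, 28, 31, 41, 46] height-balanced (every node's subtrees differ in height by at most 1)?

Tree (level-order array): [3, None, 8, None, 10, None, 16, None, 17, None, 26, None, 28, None, 31, None, 41, None, 46]
Definition: a tree is height-balanced if, at every node, |h(left) - h(right)| <= 1 (empty subtree has height -1).
Bottom-up per-node check:
  node 46: h_left=-1, h_right=-1, diff=0 [OK], height=0
  node 41: h_left=-1, h_right=0, diff=1 [OK], height=1
  node 31: h_left=-1, h_right=1, diff=2 [FAIL (|-1-1|=2 > 1)], height=2
  node 28: h_left=-1, h_right=2, diff=3 [FAIL (|-1-2|=3 > 1)], height=3
  node 26: h_left=-1, h_right=3, diff=4 [FAIL (|-1-3|=4 > 1)], height=4
  node 17: h_left=-1, h_right=4, diff=5 [FAIL (|-1-4|=5 > 1)], height=5
  node 16: h_left=-1, h_right=5, diff=6 [FAIL (|-1-5|=6 > 1)], height=6
  node 10: h_left=-1, h_right=6, diff=7 [FAIL (|-1-6|=7 > 1)], height=7
  node 8: h_left=-1, h_right=7, diff=8 [FAIL (|-1-7|=8 > 1)], height=8
  node 3: h_left=-1, h_right=8, diff=9 [FAIL (|-1-8|=9 > 1)], height=9
Node 31 violates the condition: |-1 - 1| = 2 > 1.
Result: Not balanced


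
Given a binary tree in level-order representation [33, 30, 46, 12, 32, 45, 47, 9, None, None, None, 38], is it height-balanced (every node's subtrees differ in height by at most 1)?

Tree (level-order array): [33, 30, 46, 12, 32, 45, 47, 9, None, None, None, 38]
Definition: a tree is height-balanced if, at every node, |h(left) - h(right)| <= 1 (empty subtree has height -1).
Bottom-up per-node check:
  node 9: h_left=-1, h_right=-1, diff=0 [OK], height=0
  node 12: h_left=0, h_right=-1, diff=1 [OK], height=1
  node 32: h_left=-1, h_right=-1, diff=0 [OK], height=0
  node 30: h_left=1, h_right=0, diff=1 [OK], height=2
  node 38: h_left=-1, h_right=-1, diff=0 [OK], height=0
  node 45: h_left=0, h_right=-1, diff=1 [OK], height=1
  node 47: h_left=-1, h_right=-1, diff=0 [OK], height=0
  node 46: h_left=1, h_right=0, diff=1 [OK], height=2
  node 33: h_left=2, h_right=2, diff=0 [OK], height=3
All nodes satisfy the balance condition.
Result: Balanced


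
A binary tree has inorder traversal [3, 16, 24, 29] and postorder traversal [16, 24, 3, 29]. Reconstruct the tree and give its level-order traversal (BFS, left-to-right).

Inorder:   [3, 16, 24, 29]
Postorder: [16, 24, 3, 29]
Algorithm: postorder visits root last, so walk postorder right-to-left;
each value is the root of the current inorder slice — split it at that
value, recurse on the right subtree first, then the left.
Recursive splits:
  root=29; inorder splits into left=[3, 16, 24], right=[]
  root=3; inorder splits into left=[], right=[16, 24]
  root=24; inorder splits into left=[16], right=[]
  root=16; inorder splits into left=[], right=[]
Reconstructed level-order: [29, 3, 24, 16]


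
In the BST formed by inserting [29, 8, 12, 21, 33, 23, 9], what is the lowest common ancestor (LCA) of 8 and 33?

Tree insertion order: [29, 8, 12, 21, 33, 23, 9]
Tree (level-order array): [29, 8, 33, None, 12, None, None, 9, 21, None, None, None, 23]
In a BST, the LCA of p=8, q=33 is the first node v on the
root-to-leaf path with p <= v <= q (go left if both < v, right if both > v).
Walk from root:
  at 29: 8 <= 29 <= 33, this is the LCA
LCA = 29


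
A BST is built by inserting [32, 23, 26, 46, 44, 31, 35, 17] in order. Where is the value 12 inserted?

Starting tree (level order): [32, 23, 46, 17, 26, 44, None, None, None, None, 31, 35]
Insertion path: 32 -> 23 -> 17
Result: insert 12 as left child of 17
Final tree (level order): [32, 23, 46, 17, 26, 44, None, 12, None, None, 31, 35]


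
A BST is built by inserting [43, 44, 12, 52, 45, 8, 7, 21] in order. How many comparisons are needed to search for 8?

Search path for 8: 43 -> 12 -> 8
Found: True
Comparisons: 3


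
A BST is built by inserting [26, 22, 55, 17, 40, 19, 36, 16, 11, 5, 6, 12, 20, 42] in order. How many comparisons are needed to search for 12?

Search path for 12: 26 -> 22 -> 17 -> 16 -> 11 -> 12
Found: True
Comparisons: 6


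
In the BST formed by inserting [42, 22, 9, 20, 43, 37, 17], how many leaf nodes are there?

Tree built from: [42, 22, 9, 20, 43, 37, 17]
Tree (level-order array): [42, 22, 43, 9, 37, None, None, None, 20, None, None, 17]
Rule: A leaf has 0 children.
Per-node child counts:
  node 42: 2 child(ren)
  node 22: 2 child(ren)
  node 9: 1 child(ren)
  node 20: 1 child(ren)
  node 17: 0 child(ren)
  node 37: 0 child(ren)
  node 43: 0 child(ren)
Matching nodes: [17, 37, 43]
Count of leaf nodes: 3


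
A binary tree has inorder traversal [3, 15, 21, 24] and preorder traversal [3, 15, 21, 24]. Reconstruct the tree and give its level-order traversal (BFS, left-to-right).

Inorder:  [3, 15, 21, 24]
Preorder: [3, 15, 21, 24]
Algorithm: preorder visits root first, so consume preorder in order;
for each root, split the current inorder slice at that value into
left-subtree inorder and right-subtree inorder, then recurse.
Recursive splits:
  root=3; inorder splits into left=[], right=[15, 21, 24]
  root=15; inorder splits into left=[], right=[21, 24]
  root=21; inorder splits into left=[], right=[24]
  root=24; inorder splits into left=[], right=[]
Reconstructed level-order: [3, 15, 21, 24]


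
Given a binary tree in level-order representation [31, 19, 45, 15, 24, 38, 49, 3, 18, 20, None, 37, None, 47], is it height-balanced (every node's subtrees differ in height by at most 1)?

Tree (level-order array): [31, 19, 45, 15, 24, 38, 49, 3, 18, 20, None, 37, None, 47]
Definition: a tree is height-balanced if, at every node, |h(left) - h(right)| <= 1 (empty subtree has height -1).
Bottom-up per-node check:
  node 3: h_left=-1, h_right=-1, diff=0 [OK], height=0
  node 18: h_left=-1, h_right=-1, diff=0 [OK], height=0
  node 15: h_left=0, h_right=0, diff=0 [OK], height=1
  node 20: h_left=-1, h_right=-1, diff=0 [OK], height=0
  node 24: h_left=0, h_right=-1, diff=1 [OK], height=1
  node 19: h_left=1, h_right=1, diff=0 [OK], height=2
  node 37: h_left=-1, h_right=-1, diff=0 [OK], height=0
  node 38: h_left=0, h_right=-1, diff=1 [OK], height=1
  node 47: h_left=-1, h_right=-1, diff=0 [OK], height=0
  node 49: h_left=0, h_right=-1, diff=1 [OK], height=1
  node 45: h_left=1, h_right=1, diff=0 [OK], height=2
  node 31: h_left=2, h_right=2, diff=0 [OK], height=3
All nodes satisfy the balance condition.
Result: Balanced


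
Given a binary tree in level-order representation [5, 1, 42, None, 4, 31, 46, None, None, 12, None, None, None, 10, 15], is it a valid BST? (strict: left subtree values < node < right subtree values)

Level-order array: [5, 1, 42, None, 4, 31, 46, None, None, 12, None, None, None, 10, 15]
Validate using subtree bounds (lo, hi): at each node, require lo < value < hi,
then recurse left with hi=value and right with lo=value.
Preorder trace (stopping at first violation):
  at node 5 with bounds (-inf, +inf): OK
  at node 1 with bounds (-inf, 5): OK
  at node 4 with bounds (1, 5): OK
  at node 42 with bounds (5, +inf): OK
  at node 31 with bounds (5, 42): OK
  at node 12 with bounds (5, 31): OK
  at node 10 with bounds (5, 12): OK
  at node 15 with bounds (12, 31): OK
  at node 46 with bounds (42, +inf): OK
No violation found at any node.
Result: Valid BST


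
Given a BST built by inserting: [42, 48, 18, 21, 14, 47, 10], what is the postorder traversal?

Tree insertion order: [42, 48, 18, 21, 14, 47, 10]
Tree (level-order array): [42, 18, 48, 14, 21, 47, None, 10]
Postorder traversal: [10, 14, 21, 18, 47, 48, 42]


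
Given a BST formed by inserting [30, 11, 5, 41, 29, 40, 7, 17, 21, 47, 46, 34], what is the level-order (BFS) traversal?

Tree insertion order: [30, 11, 5, 41, 29, 40, 7, 17, 21, 47, 46, 34]
Tree (level-order array): [30, 11, 41, 5, 29, 40, 47, None, 7, 17, None, 34, None, 46, None, None, None, None, 21]
BFS from the root, enqueuing left then right child of each popped node:
  queue [30] -> pop 30, enqueue [11, 41], visited so far: [30]
  queue [11, 41] -> pop 11, enqueue [5, 29], visited so far: [30, 11]
  queue [41, 5, 29] -> pop 41, enqueue [40, 47], visited so far: [30, 11, 41]
  queue [5, 29, 40, 47] -> pop 5, enqueue [7], visited so far: [30, 11, 41, 5]
  queue [29, 40, 47, 7] -> pop 29, enqueue [17], visited so far: [30, 11, 41, 5, 29]
  queue [40, 47, 7, 17] -> pop 40, enqueue [34], visited so far: [30, 11, 41, 5, 29, 40]
  queue [47, 7, 17, 34] -> pop 47, enqueue [46], visited so far: [30, 11, 41, 5, 29, 40, 47]
  queue [7, 17, 34, 46] -> pop 7, enqueue [none], visited so far: [30, 11, 41, 5, 29, 40, 47, 7]
  queue [17, 34, 46] -> pop 17, enqueue [21], visited so far: [30, 11, 41, 5, 29, 40, 47, 7, 17]
  queue [34, 46, 21] -> pop 34, enqueue [none], visited so far: [30, 11, 41, 5, 29, 40, 47, 7, 17, 34]
  queue [46, 21] -> pop 46, enqueue [none], visited so far: [30, 11, 41, 5, 29, 40, 47, 7, 17, 34, 46]
  queue [21] -> pop 21, enqueue [none], visited so far: [30, 11, 41, 5, 29, 40, 47, 7, 17, 34, 46, 21]
Result: [30, 11, 41, 5, 29, 40, 47, 7, 17, 34, 46, 21]


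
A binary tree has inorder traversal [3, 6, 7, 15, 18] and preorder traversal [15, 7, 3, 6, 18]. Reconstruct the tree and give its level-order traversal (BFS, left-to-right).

Inorder:  [3, 6, 7, 15, 18]
Preorder: [15, 7, 3, 6, 18]
Algorithm: preorder visits root first, so consume preorder in order;
for each root, split the current inorder slice at that value into
left-subtree inorder and right-subtree inorder, then recurse.
Recursive splits:
  root=15; inorder splits into left=[3, 6, 7], right=[18]
  root=7; inorder splits into left=[3, 6], right=[]
  root=3; inorder splits into left=[], right=[6]
  root=6; inorder splits into left=[], right=[]
  root=18; inorder splits into left=[], right=[]
Reconstructed level-order: [15, 7, 18, 3, 6]


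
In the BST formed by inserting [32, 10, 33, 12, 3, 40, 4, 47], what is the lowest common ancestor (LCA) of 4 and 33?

Tree insertion order: [32, 10, 33, 12, 3, 40, 4, 47]
Tree (level-order array): [32, 10, 33, 3, 12, None, 40, None, 4, None, None, None, 47]
In a BST, the LCA of p=4, q=33 is the first node v on the
root-to-leaf path with p <= v <= q (go left if both < v, right if both > v).
Walk from root:
  at 32: 4 <= 32 <= 33, this is the LCA
LCA = 32


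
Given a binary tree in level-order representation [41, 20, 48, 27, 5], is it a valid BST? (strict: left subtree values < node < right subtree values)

Level-order array: [41, 20, 48, 27, 5]
Validate using subtree bounds (lo, hi): at each node, require lo < value < hi,
then recurse left with hi=value and right with lo=value.
Preorder trace (stopping at first violation):
  at node 41 with bounds (-inf, +inf): OK
  at node 20 with bounds (-inf, 41): OK
  at node 27 with bounds (-inf, 20): VIOLATION
Node 27 violates its bound: not (-inf < 27 < 20).
Result: Not a valid BST


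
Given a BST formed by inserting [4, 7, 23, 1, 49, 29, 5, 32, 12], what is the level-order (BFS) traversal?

Tree insertion order: [4, 7, 23, 1, 49, 29, 5, 32, 12]
Tree (level-order array): [4, 1, 7, None, None, 5, 23, None, None, 12, 49, None, None, 29, None, None, 32]
BFS from the root, enqueuing left then right child of each popped node:
  queue [4] -> pop 4, enqueue [1, 7], visited so far: [4]
  queue [1, 7] -> pop 1, enqueue [none], visited so far: [4, 1]
  queue [7] -> pop 7, enqueue [5, 23], visited so far: [4, 1, 7]
  queue [5, 23] -> pop 5, enqueue [none], visited so far: [4, 1, 7, 5]
  queue [23] -> pop 23, enqueue [12, 49], visited so far: [4, 1, 7, 5, 23]
  queue [12, 49] -> pop 12, enqueue [none], visited so far: [4, 1, 7, 5, 23, 12]
  queue [49] -> pop 49, enqueue [29], visited so far: [4, 1, 7, 5, 23, 12, 49]
  queue [29] -> pop 29, enqueue [32], visited so far: [4, 1, 7, 5, 23, 12, 49, 29]
  queue [32] -> pop 32, enqueue [none], visited so far: [4, 1, 7, 5, 23, 12, 49, 29, 32]
Result: [4, 1, 7, 5, 23, 12, 49, 29, 32]


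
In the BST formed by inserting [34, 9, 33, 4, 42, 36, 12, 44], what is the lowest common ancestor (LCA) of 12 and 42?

Tree insertion order: [34, 9, 33, 4, 42, 36, 12, 44]
Tree (level-order array): [34, 9, 42, 4, 33, 36, 44, None, None, 12]
In a BST, the LCA of p=12, q=42 is the first node v on the
root-to-leaf path with p <= v <= q (go left if both < v, right if both > v).
Walk from root:
  at 34: 12 <= 34 <= 42, this is the LCA
LCA = 34


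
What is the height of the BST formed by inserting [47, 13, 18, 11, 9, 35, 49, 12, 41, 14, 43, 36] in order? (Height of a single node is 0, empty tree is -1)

Insertion order: [47, 13, 18, 11, 9, 35, 49, 12, 41, 14, 43, 36]
Tree (level-order array): [47, 13, 49, 11, 18, None, None, 9, 12, 14, 35, None, None, None, None, None, None, None, 41, 36, 43]
Compute height bottom-up (empty subtree = -1):
  height(9) = 1 + max(-1, -1) = 0
  height(12) = 1 + max(-1, -1) = 0
  height(11) = 1 + max(0, 0) = 1
  height(14) = 1 + max(-1, -1) = 0
  height(36) = 1 + max(-1, -1) = 0
  height(43) = 1 + max(-1, -1) = 0
  height(41) = 1 + max(0, 0) = 1
  height(35) = 1 + max(-1, 1) = 2
  height(18) = 1 + max(0, 2) = 3
  height(13) = 1 + max(1, 3) = 4
  height(49) = 1 + max(-1, -1) = 0
  height(47) = 1 + max(4, 0) = 5
Height = 5


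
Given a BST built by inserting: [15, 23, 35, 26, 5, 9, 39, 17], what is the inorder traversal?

Tree insertion order: [15, 23, 35, 26, 5, 9, 39, 17]
Tree (level-order array): [15, 5, 23, None, 9, 17, 35, None, None, None, None, 26, 39]
Inorder traversal: [5, 9, 15, 17, 23, 26, 35, 39]


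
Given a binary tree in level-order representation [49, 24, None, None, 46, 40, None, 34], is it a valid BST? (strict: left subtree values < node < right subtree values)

Level-order array: [49, 24, None, None, 46, 40, None, 34]
Validate using subtree bounds (lo, hi): at each node, require lo < value < hi,
then recurse left with hi=value and right with lo=value.
Preorder trace (stopping at first violation):
  at node 49 with bounds (-inf, +inf): OK
  at node 24 with bounds (-inf, 49): OK
  at node 46 with bounds (24, 49): OK
  at node 40 with bounds (24, 46): OK
  at node 34 with bounds (24, 40): OK
No violation found at any node.
Result: Valid BST


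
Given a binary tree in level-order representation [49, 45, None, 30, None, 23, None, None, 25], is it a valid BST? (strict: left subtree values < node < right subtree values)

Level-order array: [49, 45, None, 30, None, 23, None, None, 25]
Validate using subtree bounds (lo, hi): at each node, require lo < value < hi,
then recurse left with hi=value and right with lo=value.
Preorder trace (stopping at first violation):
  at node 49 with bounds (-inf, +inf): OK
  at node 45 with bounds (-inf, 49): OK
  at node 30 with bounds (-inf, 45): OK
  at node 23 with bounds (-inf, 30): OK
  at node 25 with bounds (23, 30): OK
No violation found at any node.
Result: Valid BST


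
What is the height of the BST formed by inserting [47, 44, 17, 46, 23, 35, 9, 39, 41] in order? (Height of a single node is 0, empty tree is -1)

Insertion order: [47, 44, 17, 46, 23, 35, 9, 39, 41]
Tree (level-order array): [47, 44, None, 17, 46, 9, 23, None, None, None, None, None, 35, None, 39, None, 41]
Compute height bottom-up (empty subtree = -1):
  height(9) = 1 + max(-1, -1) = 0
  height(41) = 1 + max(-1, -1) = 0
  height(39) = 1 + max(-1, 0) = 1
  height(35) = 1 + max(-1, 1) = 2
  height(23) = 1 + max(-1, 2) = 3
  height(17) = 1 + max(0, 3) = 4
  height(46) = 1 + max(-1, -1) = 0
  height(44) = 1 + max(4, 0) = 5
  height(47) = 1 + max(5, -1) = 6
Height = 6


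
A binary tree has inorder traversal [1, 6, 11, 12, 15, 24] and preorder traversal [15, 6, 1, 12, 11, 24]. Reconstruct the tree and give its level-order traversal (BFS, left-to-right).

Inorder:  [1, 6, 11, 12, 15, 24]
Preorder: [15, 6, 1, 12, 11, 24]
Algorithm: preorder visits root first, so consume preorder in order;
for each root, split the current inorder slice at that value into
left-subtree inorder and right-subtree inorder, then recurse.
Recursive splits:
  root=15; inorder splits into left=[1, 6, 11, 12], right=[24]
  root=6; inorder splits into left=[1], right=[11, 12]
  root=1; inorder splits into left=[], right=[]
  root=12; inorder splits into left=[11], right=[]
  root=11; inorder splits into left=[], right=[]
  root=24; inorder splits into left=[], right=[]
Reconstructed level-order: [15, 6, 24, 1, 12, 11]


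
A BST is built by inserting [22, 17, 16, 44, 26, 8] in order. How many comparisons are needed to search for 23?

Search path for 23: 22 -> 44 -> 26
Found: False
Comparisons: 3


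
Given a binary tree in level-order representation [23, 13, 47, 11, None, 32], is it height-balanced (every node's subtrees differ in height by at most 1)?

Tree (level-order array): [23, 13, 47, 11, None, 32]
Definition: a tree is height-balanced if, at every node, |h(left) - h(right)| <= 1 (empty subtree has height -1).
Bottom-up per-node check:
  node 11: h_left=-1, h_right=-1, diff=0 [OK], height=0
  node 13: h_left=0, h_right=-1, diff=1 [OK], height=1
  node 32: h_left=-1, h_right=-1, diff=0 [OK], height=0
  node 47: h_left=0, h_right=-1, diff=1 [OK], height=1
  node 23: h_left=1, h_right=1, diff=0 [OK], height=2
All nodes satisfy the balance condition.
Result: Balanced


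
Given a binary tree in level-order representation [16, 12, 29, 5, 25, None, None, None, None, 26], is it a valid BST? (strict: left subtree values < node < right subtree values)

Level-order array: [16, 12, 29, 5, 25, None, None, None, None, 26]
Validate using subtree bounds (lo, hi): at each node, require lo < value < hi,
then recurse left with hi=value and right with lo=value.
Preorder trace (stopping at first violation):
  at node 16 with bounds (-inf, +inf): OK
  at node 12 with bounds (-inf, 16): OK
  at node 5 with bounds (-inf, 12): OK
  at node 25 with bounds (12, 16): VIOLATION
Node 25 violates its bound: not (12 < 25 < 16).
Result: Not a valid BST


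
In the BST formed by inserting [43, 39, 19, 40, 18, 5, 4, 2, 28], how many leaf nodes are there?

Tree built from: [43, 39, 19, 40, 18, 5, 4, 2, 28]
Tree (level-order array): [43, 39, None, 19, 40, 18, 28, None, None, 5, None, None, None, 4, None, 2]
Rule: A leaf has 0 children.
Per-node child counts:
  node 43: 1 child(ren)
  node 39: 2 child(ren)
  node 19: 2 child(ren)
  node 18: 1 child(ren)
  node 5: 1 child(ren)
  node 4: 1 child(ren)
  node 2: 0 child(ren)
  node 28: 0 child(ren)
  node 40: 0 child(ren)
Matching nodes: [2, 28, 40]
Count of leaf nodes: 3


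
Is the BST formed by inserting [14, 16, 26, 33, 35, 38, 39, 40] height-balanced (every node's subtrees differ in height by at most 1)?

Tree (level-order array): [14, None, 16, None, 26, None, 33, None, 35, None, 38, None, 39, None, 40]
Definition: a tree is height-balanced if, at every node, |h(left) - h(right)| <= 1 (empty subtree has height -1).
Bottom-up per-node check:
  node 40: h_left=-1, h_right=-1, diff=0 [OK], height=0
  node 39: h_left=-1, h_right=0, diff=1 [OK], height=1
  node 38: h_left=-1, h_right=1, diff=2 [FAIL (|-1-1|=2 > 1)], height=2
  node 35: h_left=-1, h_right=2, diff=3 [FAIL (|-1-2|=3 > 1)], height=3
  node 33: h_left=-1, h_right=3, diff=4 [FAIL (|-1-3|=4 > 1)], height=4
  node 26: h_left=-1, h_right=4, diff=5 [FAIL (|-1-4|=5 > 1)], height=5
  node 16: h_left=-1, h_right=5, diff=6 [FAIL (|-1-5|=6 > 1)], height=6
  node 14: h_left=-1, h_right=6, diff=7 [FAIL (|-1-6|=7 > 1)], height=7
Node 38 violates the condition: |-1 - 1| = 2 > 1.
Result: Not balanced


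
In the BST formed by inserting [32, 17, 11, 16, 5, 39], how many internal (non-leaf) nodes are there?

Tree built from: [32, 17, 11, 16, 5, 39]
Tree (level-order array): [32, 17, 39, 11, None, None, None, 5, 16]
Rule: An internal node has at least one child.
Per-node child counts:
  node 32: 2 child(ren)
  node 17: 1 child(ren)
  node 11: 2 child(ren)
  node 5: 0 child(ren)
  node 16: 0 child(ren)
  node 39: 0 child(ren)
Matching nodes: [32, 17, 11]
Count of internal (non-leaf) nodes: 3


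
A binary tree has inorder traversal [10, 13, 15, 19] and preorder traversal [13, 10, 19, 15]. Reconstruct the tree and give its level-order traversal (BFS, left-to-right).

Inorder:  [10, 13, 15, 19]
Preorder: [13, 10, 19, 15]
Algorithm: preorder visits root first, so consume preorder in order;
for each root, split the current inorder slice at that value into
left-subtree inorder and right-subtree inorder, then recurse.
Recursive splits:
  root=13; inorder splits into left=[10], right=[15, 19]
  root=10; inorder splits into left=[], right=[]
  root=19; inorder splits into left=[15], right=[]
  root=15; inorder splits into left=[], right=[]
Reconstructed level-order: [13, 10, 19, 15]


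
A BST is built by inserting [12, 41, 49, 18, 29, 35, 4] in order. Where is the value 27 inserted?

Starting tree (level order): [12, 4, 41, None, None, 18, 49, None, 29, None, None, None, 35]
Insertion path: 12 -> 41 -> 18 -> 29
Result: insert 27 as left child of 29
Final tree (level order): [12, 4, 41, None, None, 18, 49, None, 29, None, None, 27, 35]


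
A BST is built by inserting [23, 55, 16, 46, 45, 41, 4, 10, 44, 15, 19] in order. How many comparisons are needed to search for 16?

Search path for 16: 23 -> 16
Found: True
Comparisons: 2


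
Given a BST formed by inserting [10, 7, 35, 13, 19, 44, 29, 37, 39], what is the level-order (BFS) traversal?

Tree insertion order: [10, 7, 35, 13, 19, 44, 29, 37, 39]
Tree (level-order array): [10, 7, 35, None, None, 13, 44, None, 19, 37, None, None, 29, None, 39]
BFS from the root, enqueuing left then right child of each popped node:
  queue [10] -> pop 10, enqueue [7, 35], visited so far: [10]
  queue [7, 35] -> pop 7, enqueue [none], visited so far: [10, 7]
  queue [35] -> pop 35, enqueue [13, 44], visited so far: [10, 7, 35]
  queue [13, 44] -> pop 13, enqueue [19], visited so far: [10, 7, 35, 13]
  queue [44, 19] -> pop 44, enqueue [37], visited so far: [10, 7, 35, 13, 44]
  queue [19, 37] -> pop 19, enqueue [29], visited so far: [10, 7, 35, 13, 44, 19]
  queue [37, 29] -> pop 37, enqueue [39], visited so far: [10, 7, 35, 13, 44, 19, 37]
  queue [29, 39] -> pop 29, enqueue [none], visited so far: [10, 7, 35, 13, 44, 19, 37, 29]
  queue [39] -> pop 39, enqueue [none], visited so far: [10, 7, 35, 13, 44, 19, 37, 29, 39]
Result: [10, 7, 35, 13, 44, 19, 37, 29, 39]


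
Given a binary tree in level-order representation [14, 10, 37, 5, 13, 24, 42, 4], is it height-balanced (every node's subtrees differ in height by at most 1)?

Tree (level-order array): [14, 10, 37, 5, 13, 24, 42, 4]
Definition: a tree is height-balanced if, at every node, |h(left) - h(right)| <= 1 (empty subtree has height -1).
Bottom-up per-node check:
  node 4: h_left=-1, h_right=-1, diff=0 [OK], height=0
  node 5: h_left=0, h_right=-1, diff=1 [OK], height=1
  node 13: h_left=-1, h_right=-1, diff=0 [OK], height=0
  node 10: h_left=1, h_right=0, diff=1 [OK], height=2
  node 24: h_left=-1, h_right=-1, diff=0 [OK], height=0
  node 42: h_left=-1, h_right=-1, diff=0 [OK], height=0
  node 37: h_left=0, h_right=0, diff=0 [OK], height=1
  node 14: h_left=2, h_right=1, diff=1 [OK], height=3
All nodes satisfy the balance condition.
Result: Balanced


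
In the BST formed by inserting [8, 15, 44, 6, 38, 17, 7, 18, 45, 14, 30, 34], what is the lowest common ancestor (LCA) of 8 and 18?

Tree insertion order: [8, 15, 44, 6, 38, 17, 7, 18, 45, 14, 30, 34]
Tree (level-order array): [8, 6, 15, None, 7, 14, 44, None, None, None, None, 38, 45, 17, None, None, None, None, 18, None, 30, None, 34]
In a BST, the LCA of p=8, q=18 is the first node v on the
root-to-leaf path with p <= v <= q (go left if both < v, right if both > v).
Walk from root:
  at 8: 8 <= 8 <= 18, this is the LCA
LCA = 8


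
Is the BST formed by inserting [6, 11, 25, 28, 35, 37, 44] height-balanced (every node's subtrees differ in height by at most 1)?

Tree (level-order array): [6, None, 11, None, 25, None, 28, None, 35, None, 37, None, 44]
Definition: a tree is height-balanced if, at every node, |h(left) - h(right)| <= 1 (empty subtree has height -1).
Bottom-up per-node check:
  node 44: h_left=-1, h_right=-1, diff=0 [OK], height=0
  node 37: h_left=-1, h_right=0, diff=1 [OK], height=1
  node 35: h_left=-1, h_right=1, diff=2 [FAIL (|-1-1|=2 > 1)], height=2
  node 28: h_left=-1, h_right=2, diff=3 [FAIL (|-1-2|=3 > 1)], height=3
  node 25: h_left=-1, h_right=3, diff=4 [FAIL (|-1-3|=4 > 1)], height=4
  node 11: h_left=-1, h_right=4, diff=5 [FAIL (|-1-4|=5 > 1)], height=5
  node 6: h_left=-1, h_right=5, diff=6 [FAIL (|-1-5|=6 > 1)], height=6
Node 35 violates the condition: |-1 - 1| = 2 > 1.
Result: Not balanced


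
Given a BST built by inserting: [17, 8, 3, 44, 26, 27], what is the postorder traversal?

Tree insertion order: [17, 8, 3, 44, 26, 27]
Tree (level-order array): [17, 8, 44, 3, None, 26, None, None, None, None, 27]
Postorder traversal: [3, 8, 27, 26, 44, 17]


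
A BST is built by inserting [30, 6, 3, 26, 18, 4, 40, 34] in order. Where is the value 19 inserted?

Starting tree (level order): [30, 6, 40, 3, 26, 34, None, None, 4, 18]
Insertion path: 30 -> 6 -> 26 -> 18
Result: insert 19 as right child of 18
Final tree (level order): [30, 6, 40, 3, 26, 34, None, None, 4, 18, None, None, None, None, None, None, 19]


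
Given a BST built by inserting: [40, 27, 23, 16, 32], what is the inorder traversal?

Tree insertion order: [40, 27, 23, 16, 32]
Tree (level-order array): [40, 27, None, 23, 32, 16]
Inorder traversal: [16, 23, 27, 32, 40]


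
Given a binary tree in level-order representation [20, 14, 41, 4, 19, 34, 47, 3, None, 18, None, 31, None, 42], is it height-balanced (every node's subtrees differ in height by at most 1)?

Tree (level-order array): [20, 14, 41, 4, 19, 34, 47, 3, None, 18, None, 31, None, 42]
Definition: a tree is height-balanced if, at every node, |h(left) - h(right)| <= 1 (empty subtree has height -1).
Bottom-up per-node check:
  node 3: h_left=-1, h_right=-1, diff=0 [OK], height=0
  node 4: h_left=0, h_right=-1, diff=1 [OK], height=1
  node 18: h_left=-1, h_right=-1, diff=0 [OK], height=0
  node 19: h_left=0, h_right=-1, diff=1 [OK], height=1
  node 14: h_left=1, h_right=1, diff=0 [OK], height=2
  node 31: h_left=-1, h_right=-1, diff=0 [OK], height=0
  node 34: h_left=0, h_right=-1, diff=1 [OK], height=1
  node 42: h_left=-1, h_right=-1, diff=0 [OK], height=0
  node 47: h_left=0, h_right=-1, diff=1 [OK], height=1
  node 41: h_left=1, h_right=1, diff=0 [OK], height=2
  node 20: h_left=2, h_right=2, diff=0 [OK], height=3
All nodes satisfy the balance condition.
Result: Balanced


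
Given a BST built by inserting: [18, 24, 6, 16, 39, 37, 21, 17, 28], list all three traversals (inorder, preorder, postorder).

Tree insertion order: [18, 24, 6, 16, 39, 37, 21, 17, 28]
Tree (level-order array): [18, 6, 24, None, 16, 21, 39, None, 17, None, None, 37, None, None, None, 28]
Inorder (L, root, R): [6, 16, 17, 18, 21, 24, 28, 37, 39]
Preorder (root, L, R): [18, 6, 16, 17, 24, 21, 39, 37, 28]
Postorder (L, R, root): [17, 16, 6, 21, 28, 37, 39, 24, 18]


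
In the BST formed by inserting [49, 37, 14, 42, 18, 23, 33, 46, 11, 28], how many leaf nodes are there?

Tree built from: [49, 37, 14, 42, 18, 23, 33, 46, 11, 28]
Tree (level-order array): [49, 37, None, 14, 42, 11, 18, None, 46, None, None, None, 23, None, None, None, 33, 28]
Rule: A leaf has 0 children.
Per-node child counts:
  node 49: 1 child(ren)
  node 37: 2 child(ren)
  node 14: 2 child(ren)
  node 11: 0 child(ren)
  node 18: 1 child(ren)
  node 23: 1 child(ren)
  node 33: 1 child(ren)
  node 28: 0 child(ren)
  node 42: 1 child(ren)
  node 46: 0 child(ren)
Matching nodes: [11, 28, 46]
Count of leaf nodes: 3


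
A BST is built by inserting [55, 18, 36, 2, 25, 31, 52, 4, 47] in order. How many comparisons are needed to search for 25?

Search path for 25: 55 -> 18 -> 36 -> 25
Found: True
Comparisons: 4


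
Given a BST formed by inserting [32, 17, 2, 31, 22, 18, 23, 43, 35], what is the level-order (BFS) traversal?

Tree insertion order: [32, 17, 2, 31, 22, 18, 23, 43, 35]
Tree (level-order array): [32, 17, 43, 2, 31, 35, None, None, None, 22, None, None, None, 18, 23]
BFS from the root, enqueuing left then right child of each popped node:
  queue [32] -> pop 32, enqueue [17, 43], visited so far: [32]
  queue [17, 43] -> pop 17, enqueue [2, 31], visited so far: [32, 17]
  queue [43, 2, 31] -> pop 43, enqueue [35], visited so far: [32, 17, 43]
  queue [2, 31, 35] -> pop 2, enqueue [none], visited so far: [32, 17, 43, 2]
  queue [31, 35] -> pop 31, enqueue [22], visited so far: [32, 17, 43, 2, 31]
  queue [35, 22] -> pop 35, enqueue [none], visited so far: [32, 17, 43, 2, 31, 35]
  queue [22] -> pop 22, enqueue [18, 23], visited so far: [32, 17, 43, 2, 31, 35, 22]
  queue [18, 23] -> pop 18, enqueue [none], visited so far: [32, 17, 43, 2, 31, 35, 22, 18]
  queue [23] -> pop 23, enqueue [none], visited so far: [32, 17, 43, 2, 31, 35, 22, 18, 23]
Result: [32, 17, 43, 2, 31, 35, 22, 18, 23]


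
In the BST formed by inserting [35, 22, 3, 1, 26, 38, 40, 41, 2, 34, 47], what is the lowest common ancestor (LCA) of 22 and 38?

Tree insertion order: [35, 22, 3, 1, 26, 38, 40, 41, 2, 34, 47]
Tree (level-order array): [35, 22, 38, 3, 26, None, 40, 1, None, None, 34, None, 41, None, 2, None, None, None, 47]
In a BST, the LCA of p=22, q=38 is the first node v on the
root-to-leaf path with p <= v <= q (go left if both < v, right if both > v).
Walk from root:
  at 35: 22 <= 35 <= 38, this is the LCA
LCA = 35


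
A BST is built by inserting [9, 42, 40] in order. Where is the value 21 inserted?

Starting tree (level order): [9, None, 42, 40]
Insertion path: 9 -> 42 -> 40
Result: insert 21 as left child of 40
Final tree (level order): [9, None, 42, 40, None, 21]


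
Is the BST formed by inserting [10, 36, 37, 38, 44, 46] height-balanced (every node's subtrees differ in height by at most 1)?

Tree (level-order array): [10, None, 36, None, 37, None, 38, None, 44, None, 46]
Definition: a tree is height-balanced if, at every node, |h(left) - h(right)| <= 1 (empty subtree has height -1).
Bottom-up per-node check:
  node 46: h_left=-1, h_right=-1, diff=0 [OK], height=0
  node 44: h_left=-1, h_right=0, diff=1 [OK], height=1
  node 38: h_left=-1, h_right=1, diff=2 [FAIL (|-1-1|=2 > 1)], height=2
  node 37: h_left=-1, h_right=2, diff=3 [FAIL (|-1-2|=3 > 1)], height=3
  node 36: h_left=-1, h_right=3, diff=4 [FAIL (|-1-3|=4 > 1)], height=4
  node 10: h_left=-1, h_right=4, diff=5 [FAIL (|-1-4|=5 > 1)], height=5
Node 38 violates the condition: |-1 - 1| = 2 > 1.
Result: Not balanced


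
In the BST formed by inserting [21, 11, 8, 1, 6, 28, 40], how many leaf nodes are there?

Tree built from: [21, 11, 8, 1, 6, 28, 40]
Tree (level-order array): [21, 11, 28, 8, None, None, 40, 1, None, None, None, None, 6]
Rule: A leaf has 0 children.
Per-node child counts:
  node 21: 2 child(ren)
  node 11: 1 child(ren)
  node 8: 1 child(ren)
  node 1: 1 child(ren)
  node 6: 0 child(ren)
  node 28: 1 child(ren)
  node 40: 0 child(ren)
Matching nodes: [6, 40]
Count of leaf nodes: 2


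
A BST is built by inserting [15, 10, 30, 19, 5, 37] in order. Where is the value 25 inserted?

Starting tree (level order): [15, 10, 30, 5, None, 19, 37]
Insertion path: 15 -> 30 -> 19
Result: insert 25 as right child of 19
Final tree (level order): [15, 10, 30, 5, None, 19, 37, None, None, None, 25]


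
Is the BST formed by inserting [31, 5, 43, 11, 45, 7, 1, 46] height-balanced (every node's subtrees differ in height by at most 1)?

Tree (level-order array): [31, 5, 43, 1, 11, None, 45, None, None, 7, None, None, 46]
Definition: a tree is height-balanced if, at every node, |h(left) - h(right)| <= 1 (empty subtree has height -1).
Bottom-up per-node check:
  node 1: h_left=-1, h_right=-1, diff=0 [OK], height=0
  node 7: h_left=-1, h_right=-1, diff=0 [OK], height=0
  node 11: h_left=0, h_right=-1, diff=1 [OK], height=1
  node 5: h_left=0, h_right=1, diff=1 [OK], height=2
  node 46: h_left=-1, h_right=-1, diff=0 [OK], height=0
  node 45: h_left=-1, h_right=0, diff=1 [OK], height=1
  node 43: h_left=-1, h_right=1, diff=2 [FAIL (|-1-1|=2 > 1)], height=2
  node 31: h_left=2, h_right=2, diff=0 [OK], height=3
Node 43 violates the condition: |-1 - 1| = 2 > 1.
Result: Not balanced


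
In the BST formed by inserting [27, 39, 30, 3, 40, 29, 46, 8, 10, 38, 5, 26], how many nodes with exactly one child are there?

Tree built from: [27, 39, 30, 3, 40, 29, 46, 8, 10, 38, 5, 26]
Tree (level-order array): [27, 3, 39, None, 8, 30, 40, 5, 10, 29, 38, None, 46, None, None, None, 26]
Rule: These are nodes with exactly 1 non-null child.
Per-node child counts:
  node 27: 2 child(ren)
  node 3: 1 child(ren)
  node 8: 2 child(ren)
  node 5: 0 child(ren)
  node 10: 1 child(ren)
  node 26: 0 child(ren)
  node 39: 2 child(ren)
  node 30: 2 child(ren)
  node 29: 0 child(ren)
  node 38: 0 child(ren)
  node 40: 1 child(ren)
  node 46: 0 child(ren)
Matching nodes: [3, 10, 40]
Count of nodes with exactly one child: 3


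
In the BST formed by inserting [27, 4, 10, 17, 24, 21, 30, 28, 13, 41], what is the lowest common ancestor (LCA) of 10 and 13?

Tree insertion order: [27, 4, 10, 17, 24, 21, 30, 28, 13, 41]
Tree (level-order array): [27, 4, 30, None, 10, 28, 41, None, 17, None, None, None, None, 13, 24, None, None, 21]
In a BST, the LCA of p=10, q=13 is the first node v on the
root-to-leaf path with p <= v <= q (go left if both < v, right if both > v).
Walk from root:
  at 27: both 10 and 13 < 27, go left
  at 4: both 10 and 13 > 4, go right
  at 10: 10 <= 10 <= 13, this is the LCA
LCA = 10


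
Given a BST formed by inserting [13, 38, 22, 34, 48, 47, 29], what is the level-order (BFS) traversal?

Tree insertion order: [13, 38, 22, 34, 48, 47, 29]
Tree (level-order array): [13, None, 38, 22, 48, None, 34, 47, None, 29]
BFS from the root, enqueuing left then right child of each popped node:
  queue [13] -> pop 13, enqueue [38], visited so far: [13]
  queue [38] -> pop 38, enqueue [22, 48], visited so far: [13, 38]
  queue [22, 48] -> pop 22, enqueue [34], visited so far: [13, 38, 22]
  queue [48, 34] -> pop 48, enqueue [47], visited so far: [13, 38, 22, 48]
  queue [34, 47] -> pop 34, enqueue [29], visited so far: [13, 38, 22, 48, 34]
  queue [47, 29] -> pop 47, enqueue [none], visited so far: [13, 38, 22, 48, 34, 47]
  queue [29] -> pop 29, enqueue [none], visited so far: [13, 38, 22, 48, 34, 47, 29]
Result: [13, 38, 22, 48, 34, 47, 29]


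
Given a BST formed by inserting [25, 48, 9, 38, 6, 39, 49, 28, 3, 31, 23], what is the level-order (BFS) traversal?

Tree insertion order: [25, 48, 9, 38, 6, 39, 49, 28, 3, 31, 23]
Tree (level-order array): [25, 9, 48, 6, 23, 38, 49, 3, None, None, None, 28, 39, None, None, None, None, None, 31]
BFS from the root, enqueuing left then right child of each popped node:
  queue [25] -> pop 25, enqueue [9, 48], visited so far: [25]
  queue [9, 48] -> pop 9, enqueue [6, 23], visited so far: [25, 9]
  queue [48, 6, 23] -> pop 48, enqueue [38, 49], visited so far: [25, 9, 48]
  queue [6, 23, 38, 49] -> pop 6, enqueue [3], visited so far: [25, 9, 48, 6]
  queue [23, 38, 49, 3] -> pop 23, enqueue [none], visited so far: [25, 9, 48, 6, 23]
  queue [38, 49, 3] -> pop 38, enqueue [28, 39], visited so far: [25, 9, 48, 6, 23, 38]
  queue [49, 3, 28, 39] -> pop 49, enqueue [none], visited so far: [25, 9, 48, 6, 23, 38, 49]
  queue [3, 28, 39] -> pop 3, enqueue [none], visited so far: [25, 9, 48, 6, 23, 38, 49, 3]
  queue [28, 39] -> pop 28, enqueue [31], visited so far: [25, 9, 48, 6, 23, 38, 49, 3, 28]
  queue [39, 31] -> pop 39, enqueue [none], visited so far: [25, 9, 48, 6, 23, 38, 49, 3, 28, 39]
  queue [31] -> pop 31, enqueue [none], visited so far: [25, 9, 48, 6, 23, 38, 49, 3, 28, 39, 31]
Result: [25, 9, 48, 6, 23, 38, 49, 3, 28, 39, 31]


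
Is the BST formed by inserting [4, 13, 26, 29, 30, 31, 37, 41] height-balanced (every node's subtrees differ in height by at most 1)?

Tree (level-order array): [4, None, 13, None, 26, None, 29, None, 30, None, 31, None, 37, None, 41]
Definition: a tree is height-balanced if, at every node, |h(left) - h(right)| <= 1 (empty subtree has height -1).
Bottom-up per-node check:
  node 41: h_left=-1, h_right=-1, diff=0 [OK], height=0
  node 37: h_left=-1, h_right=0, diff=1 [OK], height=1
  node 31: h_left=-1, h_right=1, diff=2 [FAIL (|-1-1|=2 > 1)], height=2
  node 30: h_left=-1, h_right=2, diff=3 [FAIL (|-1-2|=3 > 1)], height=3
  node 29: h_left=-1, h_right=3, diff=4 [FAIL (|-1-3|=4 > 1)], height=4
  node 26: h_left=-1, h_right=4, diff=5 [FAIL (|-1-4|=5 > 1)], height=5
  node 13: h_left=-1, h_right=5, diff=6 [FAIL (|-1-5|=6 > 1)], height=6
  node 4: h_left=-1, h_right=6, diff=7 [FAIL (|-1-6|=7 > 1)], height=7
Node 31 violates the condition: |-1 - 1| = 2 > 1.
Result: Not balanced


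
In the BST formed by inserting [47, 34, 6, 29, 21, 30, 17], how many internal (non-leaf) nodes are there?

Tree built from: [47, 34, 6, 29, 21, 30, 17]
Tree (level-order array): [47, 34, None, 6, None, None, 29, 21, 30, 17]
Rule: An internal node has at least one child.
Per-node child counts:
  node 47: 1 child(ren)
  node 34: 1 child(ren)
  node 6: 1 child(ren)
  node 29: 2 child(ren)
  node 21: 1 child(ren)
  node 17: 0 child(ren)
  node 30: 0 child(ren)
Matching nodes: [47, 34, 6, 29, 21]
Count of internal (non-leaf) nodes: 5


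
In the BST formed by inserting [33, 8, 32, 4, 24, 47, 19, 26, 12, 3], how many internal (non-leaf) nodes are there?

Tree built from: [33, 8, 32, 4, 24, 47, 19, 26, 12, 3]
Tree (level-order array): [33, 8, 47, 4, 32, None, None, 3, None, 24, None, None, None, 19, 26, 12]
Rule: An internal node has at least one child.
Per-node child counts:
  node 33: 2 child(ren)
  node 8: 2 child(ren)
  node 4: 1 child(ren)
  node 3: 0 child(ren)
  node 32: 1 child(ren)
  node 24: 2 child(ren)
  node 19: 1 child(ren)
  node 12: 0 child(ren)
  node 26: 0 child(ren)
  node 47: 0 child(ren)
Matching nodes: [33, 8, 4, 32, 24, 19]
Count of internal (non-leaf) nodes: 6


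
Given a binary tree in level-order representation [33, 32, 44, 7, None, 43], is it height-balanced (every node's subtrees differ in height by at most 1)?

Tree (level-order array): [33, 32, 44, 7, None, 43]
Definition: a tree is height-balanced if, at every node, |h(left) - h(right)| <= 1 (empty subtree has height -1).
Bottom-up per-node check:
  node 7: h_left=-1, h_right=-1, diff=0 [OK], height=0
  node 32: h_left=0, h_right=-1, diff=1 [OK], height=1
  node 43: h_left=-1, h_right=-1, diff=0 [OK], height=0
  node 44: h_left=0, h_right=-1, diff=1 [OK], height=1
  node 33: h_left=1, h_right=1, diff=0 [OK], height=2
All nodes satisfy the balance condition.
Result: Balanced


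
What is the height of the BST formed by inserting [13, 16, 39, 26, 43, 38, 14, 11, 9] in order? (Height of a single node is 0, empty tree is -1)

Insertion order: [13, 16, 39, 26, 43, 38, 14, 11, 9]
Tree (level-order array): [13, 11, 16, 9, None, 14, 39, None, None, None, None, 26, 43, None, 38]
Compute height bottom-up (empty subtree = -1):
  height(9) = 1 + max(-1, -1) = 0
  height(11) = 1 + max(0, -1) = 1
  height(14) = 1 + max(-1, -1) = 0
  height(38) = 1 + max(-1, -1) = 0
  height(26) = 1 + max(-1, 0) = 1
  height(43) = 1 + max(-1, -1) = 0
  height(39) = 1 + max(1, 0) = 2
  height(16) = 1 + max(0, 2) = 3
  height(13) = 1 + max(1, 3) = 4
Height = 4
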